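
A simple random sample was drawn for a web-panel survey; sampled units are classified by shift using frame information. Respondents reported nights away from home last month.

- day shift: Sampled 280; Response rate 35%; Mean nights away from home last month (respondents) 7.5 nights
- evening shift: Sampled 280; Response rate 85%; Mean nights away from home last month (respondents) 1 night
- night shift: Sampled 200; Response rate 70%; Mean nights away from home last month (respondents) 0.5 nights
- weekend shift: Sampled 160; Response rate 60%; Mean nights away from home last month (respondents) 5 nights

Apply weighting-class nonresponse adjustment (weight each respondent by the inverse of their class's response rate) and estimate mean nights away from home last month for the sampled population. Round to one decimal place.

Weighting each respondent by the inverse class response rate inflates each class back to its sampled size, so the class weight is n_sampled:
  day shift: 280 × 7.5 = 2100
  evening shift: 280 × 1 = 280
  night shift: 200 × 0.5 = 100
  weekend shift: 160 × 5 = 800
Adjusted estimate = 3280 / 920 = 3.56522 → 3.6.

3.6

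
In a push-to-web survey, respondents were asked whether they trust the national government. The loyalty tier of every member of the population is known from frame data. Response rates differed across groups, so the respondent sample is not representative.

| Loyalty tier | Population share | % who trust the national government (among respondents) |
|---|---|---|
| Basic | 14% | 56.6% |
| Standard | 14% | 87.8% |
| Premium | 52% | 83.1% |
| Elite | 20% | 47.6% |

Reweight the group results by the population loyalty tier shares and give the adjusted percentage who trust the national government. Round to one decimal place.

72.9%

Each cell contributes population-share × respondent value:
  Basic: 0.14 × 56.6 = 7.924
  Standard: 0.14 × 87.8 = 12.292
  Premium: 0.52 × 83.1 = 43.212
  Elite: 0.2 × 47.6 = 9.52
Post-stratified estimate = 72.948 → 72.9%.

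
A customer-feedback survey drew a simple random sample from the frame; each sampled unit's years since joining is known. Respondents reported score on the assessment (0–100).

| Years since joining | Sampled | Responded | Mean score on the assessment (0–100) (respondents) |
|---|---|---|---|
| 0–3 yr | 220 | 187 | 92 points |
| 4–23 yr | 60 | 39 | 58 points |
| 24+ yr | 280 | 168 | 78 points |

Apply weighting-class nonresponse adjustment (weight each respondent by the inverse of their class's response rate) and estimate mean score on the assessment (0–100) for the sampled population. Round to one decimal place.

81.4

Class response rates: 0–3 yr 187/220 = 85%, 4–23 yr 39/60 = 65%, 24+ yr 168/280 = 60%.
Each respondent's weight = sampled/responded in their class; summing within a class gives n_sampled, so:
  0–3 yr: 220 × 92 = 20,240
  4–23 yr: 60 × 58 = 3480
  24+ yr: 280 × 78 = 21,840
Adjusted estimate = 45,560 / 560 = 81.3571 → 81.4.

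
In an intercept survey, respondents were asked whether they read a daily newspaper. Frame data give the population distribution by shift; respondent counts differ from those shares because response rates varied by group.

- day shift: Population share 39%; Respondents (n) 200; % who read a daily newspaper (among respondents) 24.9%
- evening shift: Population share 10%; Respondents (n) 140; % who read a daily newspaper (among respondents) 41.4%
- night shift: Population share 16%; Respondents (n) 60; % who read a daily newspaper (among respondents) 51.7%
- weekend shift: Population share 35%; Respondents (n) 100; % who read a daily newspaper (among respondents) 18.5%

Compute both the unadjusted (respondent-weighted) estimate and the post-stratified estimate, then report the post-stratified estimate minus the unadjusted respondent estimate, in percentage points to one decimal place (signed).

-2.9 percentage points

Without adjustment, the pooled respondent share is:
  (200/500)×24.9 + (140/500)×41.4 + (60/500)×51.7 + (100/500)×18.5 = 31.456%
Reweighting by population shift shares:
  0.39×24.9 + 0.1×41.4 + 0.16×51.7 + 0.35×18.5 = 28.598%
Difference = 28.598 − 31.456 = -2.858 pp.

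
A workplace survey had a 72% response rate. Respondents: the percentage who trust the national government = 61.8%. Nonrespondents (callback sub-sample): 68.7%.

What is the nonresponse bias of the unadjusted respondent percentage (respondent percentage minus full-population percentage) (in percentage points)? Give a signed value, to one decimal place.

-1.9 percentage points

Nonresponse fraction = 1 − 0.72 = 0.28.
Bias = (nonresponse fraction) × (respondent percentage − nonrespondent percentage)
     = 0.28 × (61.8 − 68.7) = 0.28 × -6.9 = -1.932.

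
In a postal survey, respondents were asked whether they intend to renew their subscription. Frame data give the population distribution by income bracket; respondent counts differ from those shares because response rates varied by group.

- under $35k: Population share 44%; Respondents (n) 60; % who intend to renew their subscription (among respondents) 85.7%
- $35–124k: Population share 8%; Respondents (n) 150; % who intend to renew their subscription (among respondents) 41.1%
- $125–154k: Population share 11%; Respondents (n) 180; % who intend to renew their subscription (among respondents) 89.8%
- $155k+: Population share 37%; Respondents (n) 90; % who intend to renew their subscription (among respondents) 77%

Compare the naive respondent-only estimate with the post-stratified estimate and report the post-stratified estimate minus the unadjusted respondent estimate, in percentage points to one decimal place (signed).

Naive respondent-only estimate (weights = respondent counts):
  (60/480)×85.7 + (150/480)×41.1 + (180/480)×89.8 + (90/480)×77 = 71.6688%
Post-stratifying to population shares instead:
  0.44×85.7 + 0.08×41.1 + 0.11×89.8 + 0.37×77 = 79.364%
Difference = 79.364 − 71.6688 = 7.6953 pp.

+7.7 percentage points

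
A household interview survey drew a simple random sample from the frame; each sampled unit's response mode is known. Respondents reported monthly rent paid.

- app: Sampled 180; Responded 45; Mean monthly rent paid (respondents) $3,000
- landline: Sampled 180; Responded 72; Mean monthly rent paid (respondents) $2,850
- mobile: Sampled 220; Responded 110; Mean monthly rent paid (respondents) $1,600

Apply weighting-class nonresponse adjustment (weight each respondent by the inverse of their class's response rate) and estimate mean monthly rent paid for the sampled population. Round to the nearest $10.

Response rates by class: app 45/180 = 25%, landline 72/180 = 40%, mobile 110/220 = 50%.
With weight = n_sampled/n_responded per class, the weighted class total is n_sampled:
  app: 180 × 3000 = 540,000
  landline: 180 × 2850 = 513,000
  mobile: 220 × 1600 = 352,000
Adjusted estimate = 1,405,000 / 580 = 2422.41 → $2,420.

$2,420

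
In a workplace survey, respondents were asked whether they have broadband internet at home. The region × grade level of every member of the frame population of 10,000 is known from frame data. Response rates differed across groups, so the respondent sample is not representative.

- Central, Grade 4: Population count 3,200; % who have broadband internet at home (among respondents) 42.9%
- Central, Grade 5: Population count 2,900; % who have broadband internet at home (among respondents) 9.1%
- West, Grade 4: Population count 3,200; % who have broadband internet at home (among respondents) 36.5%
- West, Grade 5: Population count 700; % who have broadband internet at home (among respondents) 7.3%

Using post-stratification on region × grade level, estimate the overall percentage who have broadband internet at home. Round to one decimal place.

Each cell contributes population-share × respondent value:
  Central, Grade 4: (3,200/10,000) × 42.9 = 13.728
  Central, Grade 5: (2,900/10,000) × 9.1 = 2.639
  West, Grade 4: (3,200/10,000) × 36.5 = 11.68
  West, Grade 5: (700/10,000) × 7.3 = 0.511
Post-stratified estimate = 28.558 → 28.6%.

28.6%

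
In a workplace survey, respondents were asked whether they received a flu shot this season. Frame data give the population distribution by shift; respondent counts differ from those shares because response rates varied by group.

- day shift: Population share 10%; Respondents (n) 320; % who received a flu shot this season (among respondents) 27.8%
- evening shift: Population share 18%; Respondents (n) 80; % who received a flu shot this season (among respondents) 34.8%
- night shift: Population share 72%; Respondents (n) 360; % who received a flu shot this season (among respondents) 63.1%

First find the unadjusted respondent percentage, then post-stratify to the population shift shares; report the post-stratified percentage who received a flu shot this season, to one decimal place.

Naive respondent-only estimate (weights = respondent counts):
  (320/760)×27.8 + (80/760)×34.8 + (360/760)×63.1 = 45.2579%
Post-stratified estimate weights by population shares:
  0.1×27.8 + 0.18×34.8 + 0.72×63.1 = 54.476%

54.5%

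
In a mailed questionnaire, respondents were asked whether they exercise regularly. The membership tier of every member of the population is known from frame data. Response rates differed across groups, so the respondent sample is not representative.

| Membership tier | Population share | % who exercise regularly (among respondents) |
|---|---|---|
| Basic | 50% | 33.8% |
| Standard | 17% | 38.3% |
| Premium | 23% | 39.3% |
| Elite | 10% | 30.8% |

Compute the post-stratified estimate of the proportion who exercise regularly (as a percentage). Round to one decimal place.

Weight each group's respondent value by its population share:
  Basic: 0.5 × 33.8 = 16.9
  Standard: 0.17 × 38.3 = 6.511
  Premium: 0.23 × 39.3 = 9.039
  Elite: 0.1 × 30.8 = 3.08
Post-stratified estimate = 35.53 → 35.5%.

35.5%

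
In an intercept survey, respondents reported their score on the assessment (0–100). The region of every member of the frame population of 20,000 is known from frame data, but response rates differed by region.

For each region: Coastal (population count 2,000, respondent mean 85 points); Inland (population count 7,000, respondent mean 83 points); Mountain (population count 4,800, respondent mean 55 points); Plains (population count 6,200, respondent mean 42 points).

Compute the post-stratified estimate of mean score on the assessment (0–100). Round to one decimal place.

Each cell contributes population-share × respondent value:
  Coastal: (2,000/20,000) × 85 = 8.5
  Inland: (7,000/20,000) × 83 = 29.05
  Mountain: (4,800/20,000) × 55 = 13.2
  Plains: (6,200/20,000) × 42 = 13.02
Post-stratified estimate = 63.77 → 63.8.

63.8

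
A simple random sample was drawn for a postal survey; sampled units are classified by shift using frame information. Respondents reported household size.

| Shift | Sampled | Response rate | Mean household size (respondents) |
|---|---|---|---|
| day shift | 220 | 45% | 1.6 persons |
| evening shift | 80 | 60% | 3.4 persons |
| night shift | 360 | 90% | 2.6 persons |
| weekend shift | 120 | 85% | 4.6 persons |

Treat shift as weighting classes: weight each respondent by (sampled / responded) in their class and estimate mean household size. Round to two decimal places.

Weighting each respondent by the inverse class response rate inflates each class back to its sampled size, so the class weight is n_sampled:
  day shift: 220 × 1.6 = 352
  evening shift: 80 × 3.4 = 272
  night shift: 360 × 2.6 = 936
  weekend shift: 120 × 4.6 = 552
Adjusted estimate = 2112 / 780 = 2.70769 → 2.71.

2.71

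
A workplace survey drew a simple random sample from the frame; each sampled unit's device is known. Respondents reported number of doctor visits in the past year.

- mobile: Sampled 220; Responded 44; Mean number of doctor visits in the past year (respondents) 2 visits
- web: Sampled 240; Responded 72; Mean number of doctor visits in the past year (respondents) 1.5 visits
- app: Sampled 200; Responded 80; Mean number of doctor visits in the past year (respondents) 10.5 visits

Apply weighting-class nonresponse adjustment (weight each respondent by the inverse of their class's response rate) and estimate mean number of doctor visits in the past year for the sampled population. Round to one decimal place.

Class response rates: mobile 44/220 = 20%, web 72/240 = 30%, app 80/200 = 40%.
Each respondent's weight = sampled/responded in their class; summing within a class gives n_sampled, so:
  mobile: 220 × 2 = 440
  web: 240 × 1.5 = 360
  app: 200 × 10.5 = 2100
Adjusted estimate = 2900 / 660 = 4.39394 → 4.4.

4.4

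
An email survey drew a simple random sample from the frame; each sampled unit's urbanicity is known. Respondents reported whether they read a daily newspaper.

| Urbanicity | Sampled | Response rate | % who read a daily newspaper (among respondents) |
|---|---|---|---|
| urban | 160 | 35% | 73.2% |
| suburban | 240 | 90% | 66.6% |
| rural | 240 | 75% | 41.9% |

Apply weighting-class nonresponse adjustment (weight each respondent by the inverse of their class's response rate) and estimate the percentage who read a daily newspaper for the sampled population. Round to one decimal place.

59.0%

Each respondent's weight = sampled/responded in their class; summing within a class gives n_sampled, so:
  urban: 160 × 73.2 = 11,712
  suburban: 240 × 66.6 = 15984
  rural: 240 × 41.9 = 10,056
Adjusted estimate = 37,752 / 640 = 58.9875 → 59.0%.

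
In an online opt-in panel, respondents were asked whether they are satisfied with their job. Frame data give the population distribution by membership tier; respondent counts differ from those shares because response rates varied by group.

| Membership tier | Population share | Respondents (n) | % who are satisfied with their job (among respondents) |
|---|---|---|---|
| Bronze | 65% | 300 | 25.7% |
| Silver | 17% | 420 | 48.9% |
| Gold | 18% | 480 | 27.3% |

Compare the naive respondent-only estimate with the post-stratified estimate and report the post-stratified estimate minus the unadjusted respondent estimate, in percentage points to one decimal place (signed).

-4.5 percentage points

Without adjustment, the pooled respondent share is:
  (300/1200)×25.7 + (420/1200)×48.9 + (480/1200)×27.3 = 34.46%
Reweighting by population membership tier shares:
  0.65×25.7 + 0.17×48.9 + 0.18×27.3 = 29.932%
Difference = 29.932 − 34.46 = -4.528 pp.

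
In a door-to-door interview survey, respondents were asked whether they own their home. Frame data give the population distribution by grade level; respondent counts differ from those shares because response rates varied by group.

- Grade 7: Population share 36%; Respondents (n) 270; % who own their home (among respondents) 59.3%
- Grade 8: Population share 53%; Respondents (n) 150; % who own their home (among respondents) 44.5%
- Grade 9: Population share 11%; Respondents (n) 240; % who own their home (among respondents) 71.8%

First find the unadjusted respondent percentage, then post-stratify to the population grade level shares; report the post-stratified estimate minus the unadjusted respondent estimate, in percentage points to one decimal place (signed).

Naive respondent-only estimate (weights = respondent counts):
  (270/660)×59.3 + (150/660)×44.5 + (240/660)×71.8 = 60.4818%
Post-stratifying to population shares instead:
  0.36×59.3 + 0.53×44.5 + 0.11×71.8 = 52.831%
Difference = 52.831 − 60.4818 = -7.6508 pp.

-7.7 percentage points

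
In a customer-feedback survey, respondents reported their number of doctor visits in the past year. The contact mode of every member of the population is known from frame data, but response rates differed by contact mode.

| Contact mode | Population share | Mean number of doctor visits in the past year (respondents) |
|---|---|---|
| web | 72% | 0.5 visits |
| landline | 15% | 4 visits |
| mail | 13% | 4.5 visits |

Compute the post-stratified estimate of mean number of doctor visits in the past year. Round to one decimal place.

1.5

Weight each group's respondent value by its population share:
  web: 0.72 × 0.5 = 0.36
  landline: 0.15 × 4 = 0.6
  mail: 0.13 × 4.5 = 0.585
Post-stratified estimate = 1.545 → 1.5.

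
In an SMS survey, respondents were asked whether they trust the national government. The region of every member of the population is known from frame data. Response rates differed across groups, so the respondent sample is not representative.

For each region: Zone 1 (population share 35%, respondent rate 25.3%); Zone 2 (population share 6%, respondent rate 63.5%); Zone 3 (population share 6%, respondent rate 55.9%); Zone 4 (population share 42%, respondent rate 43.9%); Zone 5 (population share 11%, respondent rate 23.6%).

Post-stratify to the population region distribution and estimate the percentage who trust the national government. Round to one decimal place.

Weight each group's respondent value by its population share:
  Zone 1: 0.35 × 25.3 = 8.855
  Zone 2: 0.06 × 63.5 = 3.81
  Zone 3: 0.06 × 55.9 = 3.354
  Zone 4: 0.42 × 43.9 = 18.438
  Zone 5: 0.11 × 23.6 = 2.596
Post-stratified estimate = 37.053 → 37.1%.

37.1%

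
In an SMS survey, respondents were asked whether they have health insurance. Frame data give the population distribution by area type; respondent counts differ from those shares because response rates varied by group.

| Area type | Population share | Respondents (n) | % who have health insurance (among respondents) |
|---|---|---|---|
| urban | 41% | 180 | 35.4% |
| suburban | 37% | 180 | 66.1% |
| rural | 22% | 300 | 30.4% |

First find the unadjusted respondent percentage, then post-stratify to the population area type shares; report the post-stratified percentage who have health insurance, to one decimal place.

45.7%

Unadjusted (pooled respondent) estimate weights by respondent counts:
  (180/660)×35.4 + (180/660)×66.1 + (300/660)×30.4 = 41.5%
Post-stratifying to population shares instead:
  0.41×35.4 + 0.37×66.1 + 0.22×30.4 = 45.659%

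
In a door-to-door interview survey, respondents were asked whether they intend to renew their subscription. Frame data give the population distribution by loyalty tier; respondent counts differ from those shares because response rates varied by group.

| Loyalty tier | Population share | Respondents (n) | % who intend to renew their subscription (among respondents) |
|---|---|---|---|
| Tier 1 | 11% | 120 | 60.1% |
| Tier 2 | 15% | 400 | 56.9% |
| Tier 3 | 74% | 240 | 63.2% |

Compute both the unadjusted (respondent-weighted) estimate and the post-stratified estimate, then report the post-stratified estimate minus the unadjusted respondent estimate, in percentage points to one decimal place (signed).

+2.5 percentage points

Unadjusted (pooled respondent) estimate weights by respondent counts:
  (120/760)×60.1 + (400/760)×56.9 + (240/760)×63.2 = 59.3947%
Post-stratifying to population shares instead:
  0.11×60.1 + 0.15×56.9 + 0.74×63.2 = 61.914%
Difference = 61.914 − 59.3947 = 2.5193 pp.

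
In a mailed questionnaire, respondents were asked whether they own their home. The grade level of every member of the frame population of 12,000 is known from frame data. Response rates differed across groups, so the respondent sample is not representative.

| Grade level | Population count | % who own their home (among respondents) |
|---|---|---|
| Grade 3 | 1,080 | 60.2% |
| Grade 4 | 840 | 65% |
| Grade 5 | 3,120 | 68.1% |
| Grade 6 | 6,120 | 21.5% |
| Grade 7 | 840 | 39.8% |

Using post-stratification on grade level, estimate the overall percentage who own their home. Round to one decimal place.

41.4%

Reweight to the known grade level distribution:
  Grade 3: (1,080/12,000) × 60.2 = 5.418
  Grade 4: (840/12,000) × 65 = 4.55
  Grade 5: (3,120/12,000) × 68.1 = 17.706
  Grade 6: (6,120/12,000) × 21.5 = 10.965
  Grade 7: (840/12,000) × 39.8 = 2.786
Post-stratified estimate = 41.425 → 41.4%.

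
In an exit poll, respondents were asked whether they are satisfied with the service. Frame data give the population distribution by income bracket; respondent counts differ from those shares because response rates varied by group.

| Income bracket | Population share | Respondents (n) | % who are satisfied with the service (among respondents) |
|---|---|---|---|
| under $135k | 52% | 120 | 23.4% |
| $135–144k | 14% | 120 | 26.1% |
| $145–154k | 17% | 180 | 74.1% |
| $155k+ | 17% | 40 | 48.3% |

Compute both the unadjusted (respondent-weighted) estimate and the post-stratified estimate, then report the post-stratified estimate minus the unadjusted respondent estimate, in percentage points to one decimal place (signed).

-9.5 percentage points

Without adjustment, the pooled respondent share is:
  (120/460)×23.4 + (120/460)×26.1 + (180/460)×74.1 + (40/460)×48.3 = 46.1087%
Post-stratifying to population shares instead:
  0.52×23.4 + 0.14×26.1 + 0.17×74.1 + 0.17×48.3 = 36.63%
Difference = 36.63 − 46.1087 = -9.4787 pp.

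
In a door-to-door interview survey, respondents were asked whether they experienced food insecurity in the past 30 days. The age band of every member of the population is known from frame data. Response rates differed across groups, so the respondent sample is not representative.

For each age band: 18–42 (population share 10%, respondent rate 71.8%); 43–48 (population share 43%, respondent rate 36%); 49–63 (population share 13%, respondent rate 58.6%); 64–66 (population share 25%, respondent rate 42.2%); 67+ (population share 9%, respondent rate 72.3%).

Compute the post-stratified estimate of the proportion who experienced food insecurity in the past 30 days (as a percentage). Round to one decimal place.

Reweight to the known age band distribution:
  18–42: 0.1 × 71.8 = 7.18
  43–48: 0.43 × 36 = 15.48
  49–63: 0.13 × 58.6 = 7.618
  64–66: 0.25 × 42.2 = 10.55
  67+: 0.09 × 72.3 = 6.507
Post-stratified estimate = 47.335 → 47.3%.

47.3%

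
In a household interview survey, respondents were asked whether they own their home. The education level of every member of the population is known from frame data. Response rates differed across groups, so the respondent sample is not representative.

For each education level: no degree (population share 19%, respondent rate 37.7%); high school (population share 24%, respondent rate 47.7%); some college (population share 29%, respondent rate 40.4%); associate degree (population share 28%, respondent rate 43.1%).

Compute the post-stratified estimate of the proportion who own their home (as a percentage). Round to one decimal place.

42.4%

Post-stratification weights by population share, not respondent share:
  no degree: 0.19 × 37.7 = 7.163
  high school: 0.24 × 47.7 = 11.448
  some college: 0.29 × 40.4 = 11.716
  associate degree: 0.28 × 43.1 = 12.068
Post-stratified estimate = 42.395 → 42.4%.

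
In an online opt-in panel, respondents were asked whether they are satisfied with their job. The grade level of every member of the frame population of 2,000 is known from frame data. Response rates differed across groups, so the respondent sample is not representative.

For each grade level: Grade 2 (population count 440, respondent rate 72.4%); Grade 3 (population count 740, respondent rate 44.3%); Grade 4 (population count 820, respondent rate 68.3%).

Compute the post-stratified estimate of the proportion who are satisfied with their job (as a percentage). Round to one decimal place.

60.3%

Post-stratification weights by population share, not respondent share:
  Grade 2: (440/2,000) × 72.4 = 15.928
  Grade 3: (740/2,000) × 44.3 = 16.391
  Grade 4: (820/2,000) × 68.3 = 28.003
Post-stratified estimate = 60.322 → 60.3%.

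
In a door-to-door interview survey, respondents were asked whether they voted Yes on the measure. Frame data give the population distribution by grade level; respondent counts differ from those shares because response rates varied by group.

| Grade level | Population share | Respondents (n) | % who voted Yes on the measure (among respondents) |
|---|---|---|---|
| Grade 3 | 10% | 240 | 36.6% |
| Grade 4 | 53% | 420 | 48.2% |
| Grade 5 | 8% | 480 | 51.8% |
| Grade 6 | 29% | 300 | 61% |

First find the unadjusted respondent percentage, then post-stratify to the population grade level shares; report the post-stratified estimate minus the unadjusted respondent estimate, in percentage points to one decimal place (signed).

Naive respondent-only estimate (weights = respondent counts):
  (240/1440)×36.6 + (420/1440)×48.2 + (480/1440)×51.8 + (300/1440)×61 = 50.1333%
Post-stratifying to population shares instead:
  0.1×36.6 + 0.53×48.2 + 0.08×51.8 + 0.29×61 = 51.04%
Difference = 51.04 − 50.1333 = 0.9067 pp.

+0.9 percentage points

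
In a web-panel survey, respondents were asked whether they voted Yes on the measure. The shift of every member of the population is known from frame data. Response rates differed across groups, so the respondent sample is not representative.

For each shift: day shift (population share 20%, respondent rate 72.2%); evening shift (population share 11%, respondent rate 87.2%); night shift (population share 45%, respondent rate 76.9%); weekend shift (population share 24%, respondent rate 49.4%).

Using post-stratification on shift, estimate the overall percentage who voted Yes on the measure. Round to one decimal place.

Post-stratification weights by population share, not respondent share:
  day shift: 0.2 × 72.2 = 14.44
  evening shift: 0.11 × 87.2 = 9.592
  night shift: 0.45 × 76.9 = 34.605
  weekend shift: 0.24 × 49.4 = 11.856
Post-stratified estimate = 70.493 → 70.5%.

70.5%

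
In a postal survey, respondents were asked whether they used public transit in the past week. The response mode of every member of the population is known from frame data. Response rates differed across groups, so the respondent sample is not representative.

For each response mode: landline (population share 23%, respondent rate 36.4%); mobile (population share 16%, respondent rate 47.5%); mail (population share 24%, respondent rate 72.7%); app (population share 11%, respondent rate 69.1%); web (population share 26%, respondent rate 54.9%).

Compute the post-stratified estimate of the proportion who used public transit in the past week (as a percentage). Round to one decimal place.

55.3%

Each cell contributes population-share × respondent value:
  landline: 0.23 × 36.4 = 8.372
  mobile: 0.16 × 47.5 = 7.6
  mail: 0.24 × 72.7 = 17.448
  app: 0.11 × 69.1 = 7.601
  web: 0.26 × 54.9 = 14.274
Post-stratified estimate = 55.295 → 55.3%.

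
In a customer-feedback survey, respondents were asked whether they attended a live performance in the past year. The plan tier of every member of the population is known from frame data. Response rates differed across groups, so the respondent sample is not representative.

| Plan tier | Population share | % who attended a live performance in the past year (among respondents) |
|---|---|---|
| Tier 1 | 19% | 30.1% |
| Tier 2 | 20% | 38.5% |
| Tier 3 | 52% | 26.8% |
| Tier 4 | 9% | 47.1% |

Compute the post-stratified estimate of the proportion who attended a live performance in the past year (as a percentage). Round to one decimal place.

Each cell contributes population-share × respondent value:
  Tier 1: 0.19 × 30.1 = 5.719
  Tier 2: 0.2 × 38.5 = 7.7
  Tier 3: 0.52 × 26.8 = 13.936
  Tier 4: 0.09 × 47.1 = 4.239
Post-stratified estimate = 31.594 → 31.6%.

31.6%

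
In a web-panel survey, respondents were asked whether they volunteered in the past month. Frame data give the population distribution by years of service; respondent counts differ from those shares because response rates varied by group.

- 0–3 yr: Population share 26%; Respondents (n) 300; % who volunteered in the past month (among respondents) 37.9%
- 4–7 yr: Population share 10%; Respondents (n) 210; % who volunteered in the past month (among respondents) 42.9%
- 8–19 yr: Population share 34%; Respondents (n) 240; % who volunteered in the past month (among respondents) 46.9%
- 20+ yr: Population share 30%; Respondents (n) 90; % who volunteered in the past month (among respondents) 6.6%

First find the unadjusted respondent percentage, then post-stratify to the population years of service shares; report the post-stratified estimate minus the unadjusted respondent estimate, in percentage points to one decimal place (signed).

-6.3 percentage points

Without adjustment, the pooled respondent share is:
  (300/840)×37.9 + (210/840)×42.9 + (240/840)×46.9 + (90/840)×6.6 = 38.3679%
Post-stratified estimate weights by population shares:
  0.26×37.9 + 0.1×42.9 + 0.34×46.9 + 0.3×6.6 = 32.07%
Difference = 32.07 − 38.3679 = -6.2979 pp.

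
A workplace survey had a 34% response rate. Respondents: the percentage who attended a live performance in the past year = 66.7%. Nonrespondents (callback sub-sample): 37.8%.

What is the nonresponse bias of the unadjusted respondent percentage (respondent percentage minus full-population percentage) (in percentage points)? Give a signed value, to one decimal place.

Nonresponse fraction = 1 − 0.34 = 0.66.
Bias = (nonresponse fraction) × (respondent percentage − nonrespondent percentage)
     = 0.66 × (66.7 − 37.8) = 0.66 × 28.9 = 19.074.

+19.1 percentage points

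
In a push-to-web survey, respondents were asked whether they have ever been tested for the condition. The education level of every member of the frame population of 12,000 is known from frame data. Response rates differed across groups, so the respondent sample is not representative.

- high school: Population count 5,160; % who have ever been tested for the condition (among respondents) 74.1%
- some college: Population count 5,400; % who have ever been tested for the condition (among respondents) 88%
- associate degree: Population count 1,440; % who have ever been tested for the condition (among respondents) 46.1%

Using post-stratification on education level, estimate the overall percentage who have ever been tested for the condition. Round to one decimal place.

Post-stratification weights by population share, not respondent share:
  high school: (5,160/12,000) × 74.1 = 31.863
  some college: (5,400/12,000) × 88 = 39.6
  associate degree: (1,440/12,000) × 46.1 = 5.532
Post-stratified estimate = 76.995 → 77.0%.

77.0%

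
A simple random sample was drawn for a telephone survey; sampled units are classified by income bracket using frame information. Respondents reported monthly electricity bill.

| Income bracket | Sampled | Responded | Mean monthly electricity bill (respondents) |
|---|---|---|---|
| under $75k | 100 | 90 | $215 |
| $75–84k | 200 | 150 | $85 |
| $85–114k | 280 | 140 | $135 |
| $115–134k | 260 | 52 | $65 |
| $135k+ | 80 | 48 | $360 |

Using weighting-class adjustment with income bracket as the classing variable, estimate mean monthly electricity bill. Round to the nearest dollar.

$133

Response rates by class: under $75k 90/100 = 90%, $75–84k 150/200 = 75%, $85–114k 140/280 = 50%, $115–134k 52/260 = 20%, $135k+ 48/80 = 60%.
Weighting each respondent by the inverse class response rate inflates each class back to its sampled size, so the class weight is n_sampled:
  under $75k: 100 × 215 = 21,500
  $75–84k: 200 × 85 = 17,000
  $85–114k: 280 × 135 = 37,800
  $115–134k: 260 × 65 = 16,900
  $135k+: 80 × 360 = 28,800
Adjusted estimate = 122,000 / 920 = 132.609 → $133.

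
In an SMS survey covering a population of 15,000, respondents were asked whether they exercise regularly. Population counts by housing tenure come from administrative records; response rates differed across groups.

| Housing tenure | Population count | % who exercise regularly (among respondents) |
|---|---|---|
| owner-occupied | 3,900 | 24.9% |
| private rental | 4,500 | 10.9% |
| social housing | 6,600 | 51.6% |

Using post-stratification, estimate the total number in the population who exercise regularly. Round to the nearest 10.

4,870

Each cell contributes its population count × the respondent rate:
  owner-occupied: 3,900 × 24.9% = 971.1
  private rental: 4,500 × 10.9% = 490.5
  social housing: 6,600 × 51.6% = 3405.6
Estimated total = 4867.2 → 4,870.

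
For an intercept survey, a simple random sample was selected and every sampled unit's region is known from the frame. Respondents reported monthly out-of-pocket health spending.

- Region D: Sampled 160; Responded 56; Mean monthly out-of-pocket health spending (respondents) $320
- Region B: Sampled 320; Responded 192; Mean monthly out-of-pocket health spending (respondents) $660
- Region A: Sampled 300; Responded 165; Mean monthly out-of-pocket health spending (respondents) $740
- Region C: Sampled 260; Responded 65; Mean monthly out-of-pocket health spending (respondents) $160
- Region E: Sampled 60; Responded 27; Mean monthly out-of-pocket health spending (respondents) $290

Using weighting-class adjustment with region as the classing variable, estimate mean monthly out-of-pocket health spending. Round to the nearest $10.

Class response rates: Region D 56/160 = 35%, Region B 192/320 = 60%, Region A 165/300 = 55%, Region C 65/260 = 25%, Region E 27/60 = 45%.
Inverse-response-rate weighting restores each class to its sampled count, so class totals weight by n_sampled:
  Region D: 160 × 320 = 51,200
  Region B: 320 × 660 = 211,200
  Region A: 300 × 740 = 222,000
  Region C: 260 × 160 = 41,600
  Region E: 60 × 290 = 17,400
Adjusted estimate = 543,400 / 1,100 = 494 → $490.

$490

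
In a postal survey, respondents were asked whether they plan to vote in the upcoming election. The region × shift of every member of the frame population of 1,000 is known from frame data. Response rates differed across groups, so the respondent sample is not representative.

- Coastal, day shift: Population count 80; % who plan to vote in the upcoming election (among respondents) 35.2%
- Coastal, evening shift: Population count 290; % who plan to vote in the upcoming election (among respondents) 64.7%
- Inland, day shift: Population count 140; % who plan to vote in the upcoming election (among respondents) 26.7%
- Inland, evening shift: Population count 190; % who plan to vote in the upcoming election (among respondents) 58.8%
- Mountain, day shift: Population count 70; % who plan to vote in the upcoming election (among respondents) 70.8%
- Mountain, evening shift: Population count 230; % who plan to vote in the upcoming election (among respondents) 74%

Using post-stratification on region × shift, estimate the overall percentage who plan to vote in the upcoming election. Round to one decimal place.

58.5%

Each cell contributes population-share × respondent value:
  Coastal, day shift: (80/1,000) × 35.2 = 2.816
  Coastal, evening shift: (290/1,000) × 64.7 = 18.763
  Inland, day shift: (140/1,000) × 26.7 = 3.738
  Inland, evening shift: (190/1,000) × 58.8 = 11.172
  Mountain, day shift: (70/1,000) × 70.8 = 4.956
  Mountain, evening shift: (230/1,000) × 74 = 17.02
Post-stratified estimate = 58.465 → 58.5%.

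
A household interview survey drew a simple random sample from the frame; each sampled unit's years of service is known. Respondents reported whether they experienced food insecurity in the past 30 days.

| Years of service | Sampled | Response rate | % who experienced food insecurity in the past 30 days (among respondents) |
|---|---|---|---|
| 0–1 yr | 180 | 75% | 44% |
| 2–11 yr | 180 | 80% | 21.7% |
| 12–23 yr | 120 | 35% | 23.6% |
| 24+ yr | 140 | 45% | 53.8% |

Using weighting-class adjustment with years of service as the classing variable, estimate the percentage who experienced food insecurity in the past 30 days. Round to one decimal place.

35.8%

Weighting each respondent by the inverse class response rate inflates each class back to its sampled size, so the class weight is n_sampled:
  0–1 yr: 180 × 44 = 7920
  2–11 yr: 180 × 21.7 = 3906
  12–23 yr: 120 × 23.6 = 2832
  24+ yr: 140 × 53.8 = 7532
Adjusted estimate = 22,190 / 620 = 35.7903 → 35.8%.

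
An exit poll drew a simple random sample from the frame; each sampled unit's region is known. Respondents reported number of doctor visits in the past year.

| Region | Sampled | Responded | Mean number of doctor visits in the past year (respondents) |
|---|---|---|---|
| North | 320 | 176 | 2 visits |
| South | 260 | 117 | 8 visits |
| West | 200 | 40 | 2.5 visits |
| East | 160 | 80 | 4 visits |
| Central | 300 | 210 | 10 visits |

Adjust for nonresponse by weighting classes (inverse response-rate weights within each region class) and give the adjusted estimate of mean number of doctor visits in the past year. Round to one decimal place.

Class response rates: North 176/320 = 55%, South 117/260 = 45%, West 40/200 = 20%, East 80/160 = 50%, Central 210/300 = 70%.
Each respondent's weight = sampled/responded in their class; summing within a class gives n_sampled, so:
  North: 320 × 2 = 640
  South: 260 × 8 = 2080
  West: 200 × 2.5 = 500
  East: 160 × 4 = 640
  Central: 300 × 10 = 3000
Adjusted estimate = 6860 / 1,240 = 5.53226 → 5.5.

5.5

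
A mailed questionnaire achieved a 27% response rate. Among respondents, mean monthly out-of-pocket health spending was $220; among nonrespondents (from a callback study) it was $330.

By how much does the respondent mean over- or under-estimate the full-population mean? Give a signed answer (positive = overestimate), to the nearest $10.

Nonresponse fraction = 1 − 0.27 = 0.73.
Bias = (nonresponse fraction) × (respondent mean − nonrespondent mean)
     = 0.73 × (220 − 330) = 0.73 × -110 = -80.3.

-$80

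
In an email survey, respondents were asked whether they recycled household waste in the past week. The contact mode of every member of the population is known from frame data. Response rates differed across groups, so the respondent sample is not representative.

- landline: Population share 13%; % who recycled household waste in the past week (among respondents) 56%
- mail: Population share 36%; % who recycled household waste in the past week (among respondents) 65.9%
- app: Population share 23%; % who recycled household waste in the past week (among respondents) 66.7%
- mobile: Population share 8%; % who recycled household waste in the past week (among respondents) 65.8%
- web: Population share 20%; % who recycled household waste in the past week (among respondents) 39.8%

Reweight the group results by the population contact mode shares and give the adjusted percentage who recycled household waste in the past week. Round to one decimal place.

59.6%

Post-stratification weights by population share, not respondent share:
  landline: 0.13 × 56 = 7.28
  mail: 0.36 × 65.9 = 23.724
  app: 0.23 × 66.7 = 15.341
  mobile: 0.08 × 65.8 = 5.264
  web: 0.2 × 39.8 = 7.96
Post-stratified estimate = 59.569 → 59.6%.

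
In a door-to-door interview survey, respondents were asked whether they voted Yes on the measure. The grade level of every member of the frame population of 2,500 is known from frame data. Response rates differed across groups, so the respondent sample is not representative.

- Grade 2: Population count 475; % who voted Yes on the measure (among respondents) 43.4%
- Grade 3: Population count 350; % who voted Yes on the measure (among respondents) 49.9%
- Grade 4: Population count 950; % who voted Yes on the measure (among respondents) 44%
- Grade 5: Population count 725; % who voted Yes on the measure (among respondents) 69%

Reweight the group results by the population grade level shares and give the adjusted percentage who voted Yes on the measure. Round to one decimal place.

52.0%

Each cell contributes population-share × respondent value:
  Grade 2: (475/2,500) × 43.4 = 8.246
  Grade 3: (350/2,500) × 49.9 = 6.986
  Grade 4: (950/2,500) × 44 = 16.72
  Grade 5: (725/2,500) × 69 = 20.01
Post-stratified estimate = 51.962 → 52.0%.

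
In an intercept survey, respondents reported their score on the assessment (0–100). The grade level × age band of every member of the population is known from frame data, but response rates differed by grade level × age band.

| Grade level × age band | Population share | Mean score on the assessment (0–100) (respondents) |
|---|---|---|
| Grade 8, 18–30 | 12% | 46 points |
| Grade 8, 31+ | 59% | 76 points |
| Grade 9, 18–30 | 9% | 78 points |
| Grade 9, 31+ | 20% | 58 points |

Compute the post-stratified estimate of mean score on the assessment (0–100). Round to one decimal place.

69.0

Weight each group's respondent value by its population share:
  Grade 8, 18–30: 0.12 × 46 = 5.52
  Grade 8, 31+: 0.59 × 76 = 44.84
  Grade 9, 18–30: 0.09 × 78 = 7.02
  Grade 9, 31+: 0.2 × 58 = 11.6
Post-stratified estimate = 68.98 → 69.0.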